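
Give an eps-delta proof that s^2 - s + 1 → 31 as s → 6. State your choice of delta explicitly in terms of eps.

Suppose eps > 0. We want delta > 0 such that 0 < |s − 6| < delta implies |(s^2 - s + 1) − 31| < eps.
(s^2 - s + 1) − 31 = s^2 - s - 30 = (s − 6)(s + 5).
So |(s^2 - s + 1) − 31| = |s − 6|·|s + 5|.
Assume first that |s − 6| < 1, so |s| < 7. Then |s + 5| ≤ 7 + 5 = 12.
Hence |(s^2 - s + 1) − 31| ≤ 12|s − 6| < eps provided |s − 6| < eps/12.
Choosing delta = min(1, eps/12) ensures both conditions, hence |(s^2 - s + 1) − 31| < eps.

delta = min(1, eps/12)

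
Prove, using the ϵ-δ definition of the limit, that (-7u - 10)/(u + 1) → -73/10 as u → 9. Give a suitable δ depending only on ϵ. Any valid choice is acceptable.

Let ϵ > 0. We want δ > 0 with 0 < |u − 9| < δ ⇒ |(-7u - 10)/(u + 1) + 73/10| < ϵ.
Combining over a common denominator, (-7u - 10)/(u + 1) + 73/10 = [(-7u - 10)·10 − (-73)·(u + 1)] / [10·(u + 1)] = 3(u − 9) / (10(u + 1)).
So |(-7u - 10)/(u + 1) + 73/10| = 3|u − 9| / (10·|u + 1|).
Require δ ≤ 5, so |u + 1| ≥ |10| − |u − 9| > 10 − 5 = 5.
Hence |(-7u - 10)/(u + 1) + 73/10| < 3|u − 9|/(10·5) = (3/50)|u − 9|, which is < ϵ once |u − 9| < (50/3)ϵ.
Take δ = min(5, (50/3)ϵ). Then 0 < |u − 9| < δ forces both bounds, so |(-7u - 10)/(u + 1) + 73/10| < ϵ.

δ = min(5, (50/3)ϵ)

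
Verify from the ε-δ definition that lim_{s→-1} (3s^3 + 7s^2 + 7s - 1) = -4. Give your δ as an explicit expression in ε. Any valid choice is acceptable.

δ = min(1, ε/23)

Fix ε > 0. We want δ > 0 such that 0 < |s + 1| < δ implies |(3s^3 + 7s^2 + 7s - 1) + 4| < ε.
(3s^3 + 7s^2 + 7s - 1) + 4 = 3s^3 + 7s^2 + 7s + 3 = (s + 1)(3s^2 + 4s + 3).
So |(3s^3 + 7s^2 + 7s - 1) + 4| = |s + 1|·|3s^2 + 4s + 3|.
Require δ ≤ 1. Then |s + 1| < 1 gives |s| < 2, and by the triangle inequality |3s^2 + 4s + 3| ≤ 3·2^2 + 4·2 + 3 = 23.
Hence |(3s^3 + 7s^2 + 7s - 1) + 4| ≤ 23|s + 1| < ε provided |s + 1| < ε/23.
Take δ = min(1, ε/23). Then 0 < |s + 1| < δ gives both |s + 1| < 1 and |s + 1| < ε/23, so |(3s^3 + 7s^2 + 7s - 1) + 4| < ε.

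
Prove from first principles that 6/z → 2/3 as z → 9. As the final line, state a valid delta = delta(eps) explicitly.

Let eps > 0 be given. We seek delta > 0 such that 0 < |z − 9| < delta implies |6/z − (2/3)| < eps.
|6/z − (2/3)| = 6·|9 − z|/(9·|z|) = 6|z − 9|/(9|z|).
Require delta ≤ 9/2 so that |z| > 9 − 9/2 = 9/2, hence 9|z| > 81/2.
Then |6/z − (2/3)| < 6|z − 9|/(81/2), which is < eps when |z − 9| < (27/4)eps.
Take delta = min(9/2, (27/4)eps). Then 0 < |z − 9| < delta gives both |z − 9| < 9/2 and |z − 9| < (27/4)eps, so |6/z − (2/3)| < eps.

delta = min(9/2, (27/4)eps)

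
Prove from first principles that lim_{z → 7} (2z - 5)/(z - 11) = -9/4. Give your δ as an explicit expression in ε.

Suppose ε > 0. We want δ > 0 with 0 < |z − 7| < δ ⇒ |(2z - 5)/(z - 11) + 9/4| < ε.
Combining over a common denominator, (2z - 5)/(z - 11) + 9/4 = [(2z - 5)·(-4) − 9·(z - 11)] / [(-4)·(z - 11)] = -17(z − 7) / ((-4)(z - 11)).
So |(2z - 5)/(z - 11) + 9/4| = 17|z − 7| / (4·|z − 11|).
Restrict δ ≤ 2. Then |z − 7| < 2 gives |z − 11| = |(z − 7) + (-4)| ≥ 4 − 2 = 2.
Hence |(2z - 5)/(z - 11) + 9/4| < 17|z − 7|/(4·2) = (17/8)|z − 7|, which is < ε once |z − 7| < (8/17)ε.
Take δ = min(2, (8/17)ε). Then 0 < |z − 7| < δ forces both bounds, so |(2z - 5)/(z - 11) + 9/4| < ε.

δ = min(2, (8/17)ε)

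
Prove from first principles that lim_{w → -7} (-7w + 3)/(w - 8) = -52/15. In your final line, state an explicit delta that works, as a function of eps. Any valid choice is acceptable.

Let eps > 0. We want delta > 0 with 0 < |w + 7| < delta ⇒ |(-7w + 3)/(w - 8) + 52/15| < eps.
Combining over a common denominator, (-7w + 3)/(w - 8) + 52/15 = [(-7w + 3)·(-15) − 52·(w - 8)] / [(-15)·(w - 8)] = 53(w + 7) / ((-15)(w - 8)).
So |(-7w + 3)/(w - 8) + 52/15| = 53|w + 7| / (15·|w − 8|).
Restrict delta ≤ 15/2. Then |w + 7| < 15/2 gives |w − 8| = |(w + 7) + (-15)| ≥ 15 − 15/2 = 15/2.
Hence |(-7w + 3)/(w - 8) + 52/15| < 53|w + 7|/(15·(15/2)) = (106/225)|w + 7|, which is < eps once |w + 7| < (225/106)eps.
Take delta = min(15/2, (225/106)eps). Then 0 < |w + 7| < delta forces both bounds, so |(-7w + 3)/(w - 8) + 52/15| < eps.

delta = min(15/2, (225/106)eps)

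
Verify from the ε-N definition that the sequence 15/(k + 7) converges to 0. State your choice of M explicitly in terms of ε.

M = 15/ε

Let ε > 0. For k ≥ 1, |15/(k + 7) − 0| = 15/(k + 7) ≤ 15/k.
We need 15/k < ε, i.e. k > 15/ε.
Take M = 15/ε. If k > M then |15/(k + 7)| ≤ 15/k < ε.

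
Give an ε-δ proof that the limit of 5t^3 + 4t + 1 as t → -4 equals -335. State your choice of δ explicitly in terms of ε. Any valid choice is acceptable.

δ = min(1, ε/309)

Let ε > 0. We want δ > 0 such that 0 < |t + 4| < δ implies |(5t^3 + 4t + 1) + 335| < ε.
(5t^3 + 4t + 1) + 335 = 5t^3 + 4t + 336 = (t + 4)(5t^2 - 20t + 84).
So |(5t^3 + 4t + 1) + 335| = |t + 4|·|5t^2 - 20t + 84|.
Assume first that |t + 4| < 1, so |t| < 5. Then |5t^2 - 20t + 84| ≤ 5·5^2 + 20·5 + 84 = 309.
Hence |(5t^3 + 4t + 1) + 335| ≤ 309|t + 4| < ε provided |t + 4| < ε/309.
Take δ = min(1, ε/309). Then 0 < |t + 4| < δ gives both |t + 4| < 1 and |t + 4| < ε/309, so |(5t^3 + 4t + 1) + 335| < ε.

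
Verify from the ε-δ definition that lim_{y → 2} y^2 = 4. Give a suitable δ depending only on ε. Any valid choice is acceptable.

Suppose ε > 0. We seek δ > 0 with 0 < |y − 2| < δ ⇒ |y^2 − 4| < ε.
Factor: y^2 − 4 = (y − 2)(y + 2), so |y^2 − 4| = |y − 2|·|y + 2|.
Restrict δ ≤ 1. Then |y − 2| < 1 gives |y| < 3, so by the triangle inequality |y + 2| ≤ 3 + 2 = 5.
Hence |y^2 − 4| ≤ 5|y − 2|, which is < ε once |y − 2| < ε/5.
Take δ = min(1, ε/5). If 0 < |y − 2| < δ then both bounds hold and |y^2 − 4| ≤ 5|y − 2| < 5·(ε/5) = ε.

δ = min(1, ε/5)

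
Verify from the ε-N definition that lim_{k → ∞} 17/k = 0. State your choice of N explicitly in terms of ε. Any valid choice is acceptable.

Let ε > 0. For k ≥ 1, |17/k − 0| = 17/(k) ≤ 17/k.
We need 17/k < ε, i.e. k > 17/ε.
Take N = 17/ε. If k > N then |17/k| ≤ 17/k < ε.

N = 17/ε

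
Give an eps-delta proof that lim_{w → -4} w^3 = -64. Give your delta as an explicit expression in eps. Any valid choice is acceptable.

delta = min(2, eps/76)

Let eps > 0. We seek delta > 0 with 0 < |w + 4| < delta ⇒ |w^3 + 64| < eps.
Factor: w^3 + 64 = (w + 4)(w^2 - 4w + 16), so |w^3 + 64| = |w + 4|·|w^2 - 4w + 16|.
Impose delta ≤ 2 so that |w| < 6; then |w^2 - 4w + 16| ≤ 76.
Hence |w^3 + 64| ≤ 76|w + 4|, which is < eps once |w + 4| < eps/76.
Take delta = min(2, eps/76). If 0 < |w + 4| < delta then both bounds hold and |w^3 + 64| ≤ 76|w + 4| < 76·(eps/76) = eps.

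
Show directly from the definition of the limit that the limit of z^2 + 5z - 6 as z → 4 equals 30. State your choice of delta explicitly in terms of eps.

Let eps > 0 be given. We want delta > 0 such that 0 < |z − 4| < delta implies |(z^2 + 5z - 6) − 30| < eps.
(z^2 + 5z - 6) − 30 = z^2 + 5z - 36 = (z − 4)(z + 9).
So |(z^2 + 5z - 6) − 30| = |z − 4|·|z + 9|.
Require delta ≤ 1. Then |z − 4| < 1 gives |z| < 5, and by the triangle inequality |z + 9| ≤ 5 + 9 = 14.
Hence |(z^2 + 5z - 6) − 30| ≤ 14|z − 4| < eps provided |z − 4| < eps/14.
Choosing delta = min(1, eps/14) ensures both conditions, hence |(z^2 + 5z - 6) − 30| < eps.

delta = min(1, eps/14)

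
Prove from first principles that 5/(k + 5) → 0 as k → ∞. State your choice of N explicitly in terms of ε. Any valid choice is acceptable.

Let ε > 0 be given. For k ≥ 1, |5/(k + 5) − 0| = 5/(k + 5) ≤ 5/k.
We need 5/k < ε, i.e. k > 5/ε.
Take N = 5/ε. If k > N then |5/(k + 5)| ≤ 5/k < ε.

N = 5/ε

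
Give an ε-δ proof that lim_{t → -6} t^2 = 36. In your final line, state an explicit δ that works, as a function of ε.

δ = min(1, ε/13)

Let ε > 0 be given. We seek δ > 0 with 0 < |t + 6| < δ ⇒ |t^2 − 36| < ε.
Factor: t^2 − 36 = (t + 6)(t - 6), so |t^2 − 36| = |t + 6|·|t - 6|.
Impose δ ≤ 1 so that |t| < 7; then |t - 6| ≤ 13.
Hence |t^2 − 36| ≤ 13|t + 6|, which is < ε once |t + 6| < ε/13.
Take δ = min(1, ε/13). If 0 < |t + 6| < δ then both bounds hold and |t^2 − 36| ≤ 13|t + 6| < 13·(ε/13) = ε.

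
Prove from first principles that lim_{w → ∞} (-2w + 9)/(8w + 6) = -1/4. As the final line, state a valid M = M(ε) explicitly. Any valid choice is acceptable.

Let ε > 0 be given. We seek M > 0 such that w > M implies |(-2w + 9)/(8w + 6) + 1/4| < ε.
(-2w + 9)/(8w + 6) + 1/4 = (8(-2w + 9) − (-2)(8w + 6)) / (8(8w + 6)) = 84/(8(8w + 6)).
For w > 0 we have 8w + 6 > 8w, so |(-2w + 9)/(8w + 6) + 1/4| = 84/(8(8w + 6)) < 84/(8·8w) = (21/16)/w.
Thus |(-2w + 9)/(8w + 6) + 1/4| < ε whenever w > (21/16)/ε.
Take M = (21/16)/ε. If w > M then |(-2w + 9)/(8w + 6) + 1/4| < (21/16)/w < ε.

M = (21/16)/ε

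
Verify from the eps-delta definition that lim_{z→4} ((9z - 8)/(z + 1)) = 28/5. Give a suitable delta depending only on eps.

delta = min(5/2, (25/34)eps)

Fix eps > 0. We want delta > 0 with 0 < |z − 4| < delta ⇒ |(9z - 8)/(z + 1) − (28/5)| < eps.
Combining over a common denominator, (9z - 8)/(z + 1) − (28/5) = [(9z - 8)·5 − 28·(z + 1)] / [5·(z + 1)] = 17(z − 4) / (5(z + 1)).
So |(9z - 8)/(z + 1) − (28/5)| = 17|z − 4| / (5·|z + 1|).
Require delta ≤ 5/2, so |z + 1| ≥ |5| − |z − 4| > 5 − 5/2 = 5/2.
Hence |(9z - 8)/(z + 1) − (28/5)| < 17|z − 4|/(5·(5/2)) = (34/25)|z − 4|, which is < eps once |z − 4| < (25/34)eps.
Take delta = min(5/2, (25/34)eps). Then 0 < |z − 4| < delta forces both bounds, so |(9z - 8)/(z + 1) − (28/5)| < eps.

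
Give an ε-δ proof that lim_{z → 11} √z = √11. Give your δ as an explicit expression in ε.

Let ε > 0. We want δ > 0 such that 0 < |z − 11| < δ implies |√z − √11| < ε.
Multiplying by the conjugate, |√z − √11| = |z − 11|/(√z + √11).
Restrict δ ≤ 11 so that |z − 11| < 11 forces z > 0, and then √z + √11 > √11.
Hence |√z − √11| < |z − 11|/√11, which is < ε once |z − 11| < √11·ε.
Take δ = min(11, √11·ε). If 0 < |z − 11| < δ then z > 0 and |√z − √11| < |z − 11|/√11 < ε.

δ = min(11, √11·ε)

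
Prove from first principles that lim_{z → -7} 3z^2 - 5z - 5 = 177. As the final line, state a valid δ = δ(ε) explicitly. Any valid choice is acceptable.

Fix ε > 0. We want δ > 0 such that 0 < |z + 7| < δ implies |(3z^2 - 5z - 5) − 177| < ε.
(3z^2 - 5z - 5) − 177 = 3z^2 - 5z - 182 = (z + 7)(3z - 26).
So |(3z^2 - 5z - 5) − 177| = |z + 7|·|3z - 26|.
Require δ ≤ 1. Then |z + 7| < 1 gives |z| < 8, and by the triangle inequality |3z - 26| ≤ 3·8 + 26 = 50.
Hence |(3z^2 - 5z - 5) − 177| ≤ 50|z + 7| < ε provided |z + 7| < ε/50.
Choosing δ = min(1, ε/50) ensures both conditions, hence |(3z^2 - 5z - 5) − 177| < ε.

δ = min(1, ε/50)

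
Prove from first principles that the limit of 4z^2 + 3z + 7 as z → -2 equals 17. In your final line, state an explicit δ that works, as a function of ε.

δ = min(1, ε/17)

Let ε > 0 be given. We want δ > 0 such that 0 < |z + 2| < δ implies |(4z^2 + 3z + 7) − 17| < ε.
(4z^2 + 3z + 7) − 17 = 4z^2 + 3z - 10 = (z + 2)(4z - 5).
So |(4z^2 + 3z + 7) − 17| = |z + 2|·|4z - 5|.
Assume first that |z + 2| < 1, so |z| < 3. Then |4z - 5| ≤ 4·3 + 5 = 17.
Hence |(4z^2 + 3z + 7) − 17| ≤ 17|z + 2| < ε provided |z + 2| < ε/17.
Choosing δ = min(1, ε/17) ensures both conditions, hence |(4z^2 + 3z + 7) − 17| < ε.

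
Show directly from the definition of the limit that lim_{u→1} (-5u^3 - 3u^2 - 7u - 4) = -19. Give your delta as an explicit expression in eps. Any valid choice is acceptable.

delta = min(1, eps/51)

Let eps > 0. We want delta > 0 such that 0 < |u − 1| < delta implies |(-5u^3 - 3u^2 - 7u - 4) + 19| < eps.
(-5u^3 - 3u^2 - 7u - 4) + 19 = -5u^3 - 3u^2 - 7u + 15 = (u − 1)(-5u^2 - 8u - 15).
So |(-5u^3 - 3u^2 - 7u - 4) + 19| = |u − 1|·|-5u^2 - 8u - 15|.
Assume first that |u − 1| < 1, so |u| < 2. Then |-5u^2 - 8u - 15| ≤ 5·2^2 + 8·2 + 15 = 51.
Hence |(-5u^3 - 3u^2 - 7u - 4) + 19| ≤ 51|u − 1| < eps provided |u − 1| < eps/51.
Choosing delta = min(1, eps/51) ensures both conditions, hence |(-5u^3 - 3u^2 - 7u - 4) + 19| < eps.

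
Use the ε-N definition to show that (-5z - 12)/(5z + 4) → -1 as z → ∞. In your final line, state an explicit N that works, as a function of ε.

Let ε > 0. We seek N > 0 such that z > N implies |(-5z - 12)/(5z + 4) + 1| < ε.
(-5z - 12)/(5z + 4) + 1 = (5(-5z - 12) − (-5)(5z + 4)) / (5(5z + 4)) = -40/(5(5z + 4)).
For z > 0 we have 5z + 4 > 5z, so |(-5z - 12)/(5z + 4) + 1| = 40/(5(5z + 4)) < 40/(5·5z) = (8/5)/z.
Thus |(-5z - 12)/(5z + 4) + 1| < ε whenever z > (8/5)/ε.
Take N = (8/5)/ε. If z > N then |(-5z - 12)/(5z + 4) + 1| < (8/5)/z < ε.

N = (8/5)/ε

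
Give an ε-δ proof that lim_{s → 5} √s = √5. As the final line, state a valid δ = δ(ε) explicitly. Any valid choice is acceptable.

δ = min(5, √5·ε)

Let ε > 0 be given. We want δ > 0 such that 0 < |s − 5| < δ implies |√s − √5| < ε.
Multiplying by the conjugate, |√s − √5| = |s − 5|/(√s + √5).
Restrict δ ≤ 5 so that |s − 5| < 5 forces s > 0, and then √s + √5 > √5.
Hence |√s − √5| < |s − 5|/√5, which is < ε once |s − 5| < √5·ε.
Take δ = min(5, √5·ε). If 0 < |s − 5| < δ then s > 0 and |√s − √5| < |s − 5|/√5 < ε.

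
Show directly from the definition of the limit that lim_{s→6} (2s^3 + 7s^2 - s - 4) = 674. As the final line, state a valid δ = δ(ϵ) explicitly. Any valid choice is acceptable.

Suppose ϵ > 0. We want δ > 0 such that 0 < |s − 6| < δ implies |(2s^3 + 7s^2 - s - 4) − 674| < ϵ.
(2s^3 + 7s^2 - s - 4) − 674 = 2s^3 + 7s^2 - s - 678 = (s − 6)(2s^2 + 19s + 113).
So |(2s^3 + 7s^2 - s - 4) − 674| = |s − 6|·|2s^2 + 19s + 113|.
Require δ ≤ 2. Then |s − 6| < 2 gives |s| < 8, and by the triangle inequality |2s^2 + 19s + 113| ≤ 2·8^2 + 19·8 + 113 = 393.
Hence |(2s^3 + 7s^2 - s - 4) − 674| ≤ 393|s − 6| < ϵ provided |s − 6| < ϵ/393.
Choosing δ = min(2, ϵ/393) ensures both conditions, hence |(2s^3 + 7s^2 - s - 4) − 674| < ϵ.

δ = min(2, ϵ/393)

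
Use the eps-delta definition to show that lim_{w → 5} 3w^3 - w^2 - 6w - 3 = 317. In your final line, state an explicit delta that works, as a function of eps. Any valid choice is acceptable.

Fix eps > 0. We want delta > 0 such that 0 < |w − 5| < delta implies |(3w^3 - w^2 - 6w - 3) − 317| < eps.
(3w^3 - w^2 - 6w - 3) − 317 = 3w^3 - w^2 - 6w - 320 = (w − 5)(3w^2 + 14w + 64).
So |(3w^3 - w^2 - 6w - 3) − 317| = |w − 5|·|3w^2 + 14w + 64|.
Require delta ≤ 1. Then |w − 5| < 1 gives |w| < 6, and by the triangle inequality |3w^2 + 14w + 64| ≤ 3·6^2 + 14·6 + 64 = 256.
Hence |(3w^3 - w^2 - 6w - 3) − 317| ≤ 256|w − 5| < eps provided |w − 5| < eps/256.
Choosing delta = min(1, eps/256) ensures both conditions, hence |(3w^3 - w^2 - 6w - 3) − 317| < eps.

delta = min(1, eps/256)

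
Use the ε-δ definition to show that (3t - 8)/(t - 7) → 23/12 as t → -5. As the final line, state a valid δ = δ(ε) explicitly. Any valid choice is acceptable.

Let ε > 0. We want δ > 0 with 0 < |t + 5| < δ ⇒ |(3t - 8)/(t - 7) − (23/12)| < ε.
Combining over a common denominator, (3t - 8)/(t - 7) − (23/12) = [(3t - 8)·(-12) − (-23)·(t - 7)] / [(-12)·(t - 7)] = -13(t + 5) / ((-12)(t - 7)).
So |(3t - 8)/(t - 7) − (23/12)| = 13|t + 5| / (12·|t − 7|).
Restrict δ ≤ 6. Then |t + 5| < 6 gives |t − 7| = |(t + 5) + (-12)| ≥ 12 − 6 = 6.
Hence |(3t - 8)/(t - 7) − (23/12)| < 13|t + 5|/(12·6) = (13/72)|t + 5|, which is < ε once |t + 5| < (72/13)ε.
Take δ = min(6, (72/13)ε). Then 0 < |t + 5| < δ forces both bounds, so |(3t - 8)/(t - 7) − (23/12)| < ε.

δ = min(6, (72/13)ε)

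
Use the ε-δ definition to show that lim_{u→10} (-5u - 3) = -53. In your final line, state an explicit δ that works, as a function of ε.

Let ε > 0. We need δ > 0 so that 0 < |u − 10| < δ implies |(-5u - 3) + 53| < ε.
Since (-5u - 3) + 53 = -5(u − 10), we have |(-5u - 3) + 53| = 5|u − 10|.
So 5|u − 10| < ε exactly when |u − 10| < ε/5.
Take δ = ε/5. If 0 < |u − 10| < δ then |(-5u - 3) + 53| = 5|u − 10| < 5·(ε/5) = ε.

δ = ε/5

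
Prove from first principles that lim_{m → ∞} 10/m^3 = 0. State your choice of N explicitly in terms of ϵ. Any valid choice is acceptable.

Let ϵ > 0 be given. For m ≥ 1, |10/m^3 − 0| = 10/m^3.
10/m^3 < ϵ ⇔ m^3 > 10/ϵ ⇔ m > (10/ϵ)^{1/3}.
Take N = (10/ϵ)^{1/3}. Then m > N implies 10/m^3 < ϵ.

N = (10/ϵ)^{1/3}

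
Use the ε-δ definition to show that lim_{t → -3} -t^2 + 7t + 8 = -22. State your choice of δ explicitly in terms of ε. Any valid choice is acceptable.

Let ε > 0. We want δ > 0 such that 0 < |t + 3| < δ implies |(-t^2 + 7t + 8) + 22| < ε.
(-t^2 + 7t + 8) + 22 = -t^2 + 7t + 30 = (t + 3)(-t + 10).
So |(-t^2 + 7t + 8) + 22| = |t + 3|·|-t + 10|.
Require δ ≤ 2. Then |t + 3| < 2 gives |t| < 5, and by the triangle inequality |-t + 10| ≤ 5 + 10 = 15.
Hence |(-t^2 + 7t + 8) + 22| ≤ 15|t + 3| < ε provided |t + 3| < ε/15.
Choosing δ = min(2, ε/15) ensures both conditions, hence |(-t^2 + 7t + 8) + 22| < ε.

δ = min(2, ε/15)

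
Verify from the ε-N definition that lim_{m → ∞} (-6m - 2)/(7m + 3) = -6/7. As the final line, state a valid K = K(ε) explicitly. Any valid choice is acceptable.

K = (4/49)/ε

Fix ε > 0. For m ≥ 1, |(-6m - 2)/(7m + 3) + 6/7| = |4|/(7(7m + 3)) = 4/(7(7m + 3)).
Since 7m + 3 ≥ 7m for m ≥ 1, this is ≤ 4/(7·7m) = (4/49)/m.
So |(-6m - 2)/(7m + 3) + 6/7| < ε whenever m > (4/49)/ε.
Take K = (4/49)/ε. If m > K then |(-6m - 2)/(7m + 3) + 6/7| ≤ (4/49)/m < ε.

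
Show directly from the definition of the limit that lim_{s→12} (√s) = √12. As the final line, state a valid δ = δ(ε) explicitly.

δ = min(12, √12·ε)

Let ε > 0 be given. We want δ > 0 such that 0 < |s − 12| < δ implies |√s − √12| < ε.
Rationalise: √s − √12 = (s − 12)/(√s + √12), so |√s − √12| = |s − 12|/(√s + √12).
Restrict δ ≤ 12 so that |s − 12| < 12 forces s > 0, and then √s + √12 > √12.
Hence |√s − √12| < |s − 12|/√12, which is < ε once |s − 12| < √12·ε.
Take δ = min(12, √12·ε). If 0 < |s − 12| < δ then s > 0 and |√s − √12| < |s − 12|/√12 < ε.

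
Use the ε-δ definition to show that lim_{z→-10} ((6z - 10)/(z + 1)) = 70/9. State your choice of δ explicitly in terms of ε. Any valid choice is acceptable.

Let ε > 0. We want δ > 0 with 0 < |z + 10| < δ ⇒ |(6z - 10)/(z + 1) − (70/9)| < ε.
Combining over a common denominator, (6z - 10)/(z + 1) − (70/9) = [(6z - 10)·(-9) − (-70)·(z + 1)] / [(-9)·(z + 1)] = 16(z + 10) / ((-9)(z + 1)).
So |(6z - 10)/(z + 1) − (70/9)| = 16|z + 10| / (9·|z + 1|).
Restrict δ ≤ 9/2. Then |z + 10| < 9/2 gives |z + 1| = |(z + 10) + (-9)| ≥ 9 − 9/2 = 9/2.
Hence |(6z - 10)/(z + 1) − (70/9)| < 16|z + 10|/(9·(9/2)) = (32/81)|z + 10|, which is < ε once |z + 10| < (81/32)ε.
Take δ = min(9/2, (81/32)ε). Then 0 < |z + 10| < δ forces both bounds, so |(6z - 10)/(z + 1) − (70/9)| < ε.

δ = min(9/2, (81/32)ε)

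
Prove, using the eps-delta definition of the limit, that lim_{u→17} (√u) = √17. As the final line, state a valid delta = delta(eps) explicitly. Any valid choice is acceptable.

delta = min(17, √17·eps)

Suppose eps > 0. We want delta > 0 such that 0 < |u − 17| < delta implies |√u − √17| < eps.
Multiplying by the conjugate, |√u − √17| = |u − 17|/(√u + √17).
Restrict delta ≤ 17 so that |u − 17| < 17 forces u > 0, and then √u + √17 > √17.
Hence |√u − √17| < |u − 17|/√17, which is < eps once |u − 17| < √17·eps.
Take delta = min(17, √17·eps). If 0 < |u − 17| < delta then u > 0 and |√u − √17| < |u − 17|/√17 < eps.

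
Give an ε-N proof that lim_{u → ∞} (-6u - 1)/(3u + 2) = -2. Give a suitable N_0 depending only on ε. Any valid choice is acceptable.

N_0 = 1/ε

Suppose ε > 0. We seek N_0 > 0 such that u > N_0 implies |(-6u - 1)/(3u + 2) + 2| < ε.
(-6u - 1)/(3u + 2) + 2 = (3(-6u - 1) − (-6)(3u + 2)) / (3(3u + 2)) = 9/(3(3u + 2)).
For u > 0 we have 3u + 2 > 3u, so |(-6u - 1)/(3u + 2) + 2| = 9/(3(3u + 2)) < 9/(3·3u) = 1/u.
Thus |(-6u - 1)/(3u + 2) + 2| < ε whenever u > 1/ε.
Take N_0 = 1/ε. If u > N_0 then |(-6u - 1)/(3u + 2) + 2| < 1/u < ε.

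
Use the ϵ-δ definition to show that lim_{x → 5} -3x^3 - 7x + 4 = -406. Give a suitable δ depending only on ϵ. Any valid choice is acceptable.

Fix ϵ > 0. We want δ > 0 such that 0 < |x − 5| < δ implies |(-3x^3 - 7x + 4) + 406| < ϵ.
(-3x^3 - 7x + 4) + 406 = -3x^3 - 7x + 410 = (x − 5)(-3x^2 - 15x - 82).
So |(-3x^3 - 7x + 4) + 406| = |x − 5|·|-3x^2 - 15x - 82|.
Assume first that |x − 5| < 1, so |x| < 6. Then |-3x^2 - 15x - 82| ≤ 3·6^2 + 15·6 + 82 = 280.
Hence |(-3x^3 - 7x + 4) + 406| ≤ 280|x − 5| < ϵ provided |x − 5| < ϵ/280.
Choosing δ = min(1, ϵ/280) ensures both conditions, hence |(-3x^3 - 7x + 4) + 406| < ϵ.

δ = min(1, ϵ/280)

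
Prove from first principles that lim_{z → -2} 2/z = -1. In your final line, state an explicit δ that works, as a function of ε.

Let ε > 0 be given. We seek δ > 0 such that 0 < |z + 2| < δ implies |2/z + 1| < ε.
|2/z + 1| = 2·|-2 − z|/(2·|z|) = 2|z + 2|/(2|z|).
Restrict δ ≤ 1. Then |z + 2| < 1 gives |z| > 1, so 2|z| > 2.
Then |2/z + 1| < 2|z + 2|/2, which is < ε when |z + 2| < ε.
Take δ = min(1, ε). Then 0 < |z + 2| < δ gives both |z + 2| < 1 and |z + 2| < ε, so |2/z + 1| < ε.

δ = min(1, ε)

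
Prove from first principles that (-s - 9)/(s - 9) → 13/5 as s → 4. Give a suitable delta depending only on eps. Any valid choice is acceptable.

delta = min(5/2, (25/36)eps)

Let eps > 0 be given. We want delta > 0 with 0 < |s − 4| < delta ⇒ |(-s - 9)/(s - 9) − (13/5)| < eps.
Combining over a common denominator, (-s - 9)/(s - 9) − (13/5) = [(-s - 9)·(-5) − (-13)·(s - 9)] / [(-5)·(s - 9)] = 18(s − 4) / ((-5)(s - 9)).
So |(-s - 9)/(s - 9) − (13/5)| = 18|s − 4| / (5·|s − 9|).
Require delta ≤ 5/2, so |s − 9| ≥ |-5| − |s − 4| > 5 − 5/2 = 5/2.
Hence |(-s - 9)/(s - 9) − (13/5)| < 18|s − 4|/(5·(5/2)) = (36/25)|s − 4|, which is < eps once |s − 4| < (25/36)eps.
Take delta = min(5/2, (25/36)eps). Then 0 < |s − 4| < delta forces both bounds, so |(-s - 9)/(s - 9) − (13/5)| < eps.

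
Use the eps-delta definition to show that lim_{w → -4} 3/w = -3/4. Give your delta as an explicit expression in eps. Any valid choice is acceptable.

Let eps > 0. We seek delta > 0 such that 0 < |w + 4| < delta implies |3/w + 3/4| < eps.
|3/w + 3/4| = 3·|-4 − w|/(4·|w|) = 3|w + 4|/(4|w|).
Restrict delta ≤ 2. Then |w + 4| < 2 gives |w| > 2, so 4|w| > 8.
Then |3/w + 3/4| < 3|w + 4|/8, which is < eps when |w + 4| < (8/3)eps.
Take delta = min(2, (8/3)eps). Then 0 < |w + 4| < delta gives both |w + 4| < 2 and |w + 4| < (8/3)eps, so |3/w + 3/4| < eps.

delta = min(2, (8/3)eps)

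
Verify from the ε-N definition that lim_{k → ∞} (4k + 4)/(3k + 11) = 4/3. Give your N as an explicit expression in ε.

Fix ε > 0. For k ≥ 1, |(4k + 4)/(3k + 11) − (4/3)| = |-32|/(3(3k + 11)) = 32/(3(3k + 11)).
Since 3k + 11 ≥ 3k for k ≥ 1, this is ≤ 32/(3·3k) = (32/9)/k.
So |(4k + 4)/(3k + 11) − (4/3)| < ε whenever k > (32/9)/ε.
Take N = (32/9)/ε. If k > N then |(4k + 4)/(3k + 11) − (4/3)| ≤ (32/9)/k < ε.

N = (32/9)/ε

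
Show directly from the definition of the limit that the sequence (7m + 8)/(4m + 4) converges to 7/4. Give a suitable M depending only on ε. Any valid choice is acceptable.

M = (1/4)/ε

Suppose ε > 0. For m ≥ 1, |(7m + 8)/(4m + 4) − (7/4)| = |4|/(4(4m + 4)) = 4/(4(4m + 4)).
Since 4m + 4 ≥ 4m for m ≥ 1, this is ≤ 4/(4·4m) = (1/4)/m.
So |(7m + 8)/(4m + 4) − (7/4)| < ε whenever m > (1/4)/ε.
Take M = (1/4)/ε. If m > M then |(7m + 8)/(4m + 4) − (7/4)| ≤ (1/4)/m < ε.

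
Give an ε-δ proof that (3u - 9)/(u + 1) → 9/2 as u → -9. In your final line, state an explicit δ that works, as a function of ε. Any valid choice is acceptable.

δ = min(4, (8/3)ε)

Let ε > 0 be given. We want δ > 0 with 0 < |u + 9| < δ ⇒ |(3u - 9)/(u + 1) − (9/2)| < ε.
Combining over a common denominator, (3u - 9)/(u + 1) − (9/2) = [(3u - 9)·(-8) − (-36)·(u + 1)] / [(-8)·(u + 1)] = 12(u + 9) / ((-8)(u + 1)).
So |(3u - 9)/(u + 1) − (9/2)| = 12|u + 9| / (8·|u + 1|).
Require δ ≤ 4, so |u + 1| ≥ |-8| − |u + 9| > 8 − 4 = 4.
Hence |(3u - 9)/(u + 1) − (9/2)| < 12|u + 9|/(8·4) = (3/8)|u + 9|, which is < ε once |u + 9| < (8/3)ε.
Take δ = min(4, (8/3)ε). Then 0 < |u + 9| < δ forces both bounds, so |(3u - 9)/(u + 1) − (9/2)| < ε.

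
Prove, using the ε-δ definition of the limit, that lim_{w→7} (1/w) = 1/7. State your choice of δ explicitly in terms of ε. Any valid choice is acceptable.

Let ε > 0 be given. We seek δ > 0 such that 0 < |w − 7| < δ implies |1/w − (1/7)| < ε.
|1/w − (1/7)| = |7 − w|/(7·|w|) = |w − 7|/(7|w|).
Restrict δ ≤ 7/2. Then |w − 7| < 7/2 gives |w| > 7/2, so 7|w| > 49/2.
Then |1/w − (1/7)| < |w − 7|/(49/2), which is < ε when |w − 7| < (49/2)ε.
Take δ = min(7/2, (49/2)ε). Then 0 < |w − 7| < δ gives both |w − 7| < 7/2 and |w − 7| < (49/2)ε, so |1/w − (1/7)| < ε.

δ = min(7/2, (49/2)ε)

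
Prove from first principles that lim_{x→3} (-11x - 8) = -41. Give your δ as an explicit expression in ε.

δ = ε/11

Suppose ε > 0. We need δ > 0 so that 0 < |x − 3| < δ implies |(-11x - 8) + 41| < ε.
Since (-11x - 8) + 41 = -11(x − 3), we have |(-11x - 8) + 41| = 11|x − 3|.
So 11|x − 3| < ε exactly when |x − 3| < ε/11.
Take δ = ε/11. If 0 < |x − 3| < δ then |(-11x - 8) + 41| = 11|x − 3| < 11·(ε/11) = ε.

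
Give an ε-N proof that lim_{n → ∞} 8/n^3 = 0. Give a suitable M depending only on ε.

M = (8/ε)^{1/3}

Fix ε > 0. For n ≥ 1, |8/n^3 − 0| = 8/n^3.
8/n^3 < ε ⇔ n^3 > 8/ε ⇔ n > (8/ε)^{1/3}.
Take M = (8/ε)^{1/3}. Then n > M implies 8/n^3 < ε.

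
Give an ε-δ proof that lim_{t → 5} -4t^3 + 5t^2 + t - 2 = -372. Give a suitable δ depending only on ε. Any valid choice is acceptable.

δ = min(2, ε/375)

Suppose ε > 0. We want δ > 0 such that 0 < |t − 5| < δ implies |(-4t^3 + 5t^2 + t - 2) + 372| < ε.
(-4t^3 + 5t^2 + t - 2) + 372 = -4t^3 + 5t^2 + t + 370 = (t − 5)(-4t^2 - 15t - 74).
So |(-4t^3 + 5t^2 + t - 2) + 372| = |t − 5|·|-4t^2 - 15t - 74|.
Assume first that |t − 5| < 2, so |t| < 7. Then |-4t^2 - 15t - 74| ≤ 4·7^2 + 15·7 + 74 = 375.
Hence |(-4t^3 + 5t^2 + t - 2) + 372| ≤ 375|t − 5| < ε provided |t − 5| < ε/375.
Choosing δ = min(2, ε/375) ensures both conditions, hence |(-4t^3 + 5t^2 + t - 2) + 372| < ε.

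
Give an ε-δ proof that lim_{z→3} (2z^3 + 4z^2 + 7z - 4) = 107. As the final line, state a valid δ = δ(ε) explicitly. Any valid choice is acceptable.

δ = min(2, ε/137)

Let ε > 0 be given. We want δ > 0 such that 0 < |z − 3| < δ implies |(2z^3 + 4z^2 + 7z - 4) − 107| < ε.
(2z^3 + 4z^2 + 7z - 4) − 107 = 2z^3 + 4z^2 + 7z - 111 = (z − 3)(2z^2 + 10z + 37).
So |(2z^3 + 4z^2 + 7z - 4) − 107| = |z − 3|·|2z^2 + 10z + 37|.
Require δ ≤ 2. Then |z − 3| < 2 gives |z| < 5, and by the triangle inequality |2z^2 + 10z + 37| ≤ 2·5^2 + 10·5 + 37 = 137.
Hence |(2z^3 + 4z^2 + 7z - 4) − 107| ≤ 137|z − 3| < ε provided |z − 3| < ε/137.
Choosing δ = min(2, ε/137) ensures both conditions, hence |(2z^3 + 4z^2 + 7z - 4) − 107| < ε.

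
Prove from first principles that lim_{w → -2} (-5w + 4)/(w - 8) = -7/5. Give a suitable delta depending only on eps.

Let eps > 0. We want delta > 0 with 0 < |w + 2| < delta ⇒ |(-5w + 4)/(w - 8) + 7/5| < eps.
Combining over a common denominator, (-5w + 4)/(w - 8) + 7/5 = [(-5w + 4)·(-10) − 14·(w - 8)] / [(-10)·(w - 8)] = 36(w + 2) / ((-10)(w - 8)).
So |(-5w + 4)/(w - 8) + 7/5| = 36|w + 2| / (10·|w − 8|).
Require delta ≤ 5, so |w − 8| ≥ |-10| − |w + 2| > 10 − 5 = 5.
Hence |(-5w + 4)/(w - 8) + 7/5| < 36|w + 2|/(10·5) = (18/25)|w + 2|, which is < eps once |w + 2| < (25/18)eps.
Take delta = min(5, (25/18)eps). Then 0 < |w + 2| < delta forces both bounds, so |(-5w + 4)/(w - 8) + 7/5| < eps.

delta = min(5, (25/18)eps)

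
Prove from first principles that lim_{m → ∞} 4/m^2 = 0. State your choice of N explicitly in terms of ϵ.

Fix ϵ > 0. For m ≥ 1, |4/m^2 − 0| = 4/m^2.
4/m^2 < ϵ ⇔ m^2 > 4/ϵ ⇔ m > (4/ϵ)^{1/2}.
Take N = (4/ϵ)^{1/2}. Then m > N implies 4/m^2 < ϵ.

N = (4/ϵ)^{1/2}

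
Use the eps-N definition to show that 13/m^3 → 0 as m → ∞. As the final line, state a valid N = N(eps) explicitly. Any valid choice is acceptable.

Let eps > 0. For m ≥ 1, |13/m^3 − 0| = 13/m^3.
13/m^3 < eps ⇔ m^3 > 13/eps ⇔ m > (13/eps)^{1/3}.
Take N = (13/eps)^{1/3}. Then m > N implies 13/m^3 < eps.

N = (13/eps)^{1/3}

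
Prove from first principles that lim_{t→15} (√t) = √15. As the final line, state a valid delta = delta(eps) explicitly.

delta = min(15, √15·eps)

Let eps > 0 be given. We want delta > 0 such that 0 < |t − 15| < delta implies |√t − √15| < eps.
Multiplying by the conjugate, |√t − √15| = |t − 15|/(√t + √15).
Restrict delta ≤ 15 so that |t − 15| < 15 forces t > 0, and then √t + √15 > √15.
Hence |√t − √15| < |t − 15|/√15, which is < eps once |t − 15| < √15·eps.
Take delta = min(15, √15·eps). If 0 < |t − 15| < delta then t > 0 and |√t − √15| < |t − 15|/√15 < eps.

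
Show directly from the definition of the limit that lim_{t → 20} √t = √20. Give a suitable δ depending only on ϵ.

δ = min(20, √20·ϵ)

Suppose ϵ > 0. We want δ > 0 such that 0 < |t − 20| < δ implies |√t − √20| < ϵ.
Multiplying by the conjugate, |√t − √20| = |t − 20|/(√t + √20).
Restrict δ ≤ 20 so that |t − 20| < 20 forces t > 0, and then √t + √20 > √20.
Hence |√t − √20| < |t − 20|/√20, which is < ϵ once |t − 20| < √20·ϵ.
Take δ = min(20, √20·ϵ). If 0 < |t − 20| < δ then t > 0 and |√t − √20| < |t − 20|/√20 < ϵ.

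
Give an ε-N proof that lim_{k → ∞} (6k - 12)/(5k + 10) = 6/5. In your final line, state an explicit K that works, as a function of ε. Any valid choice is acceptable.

Fix ε > 0. For k ≥ 1, |(6k - 12)/(5k + 10) − (6/5)| = |-120|/(5(5k + 10)) = 120/(5(5k + 10)).
Since 5k + 10 ≥ 5k for k ≥ 1, this is ≤ 120/(5·5k) = (24/5)/k.
So |(6k - 12)/(5k + 10) − (6/5)| < ε whenever k > (24/5)/ε.
Take K = (24/5)/ε. If k > K then |(6k - 12)/(5k + 10) − (6/5)| ≤ (24/5)/k < ε.

K = (24/5)/ε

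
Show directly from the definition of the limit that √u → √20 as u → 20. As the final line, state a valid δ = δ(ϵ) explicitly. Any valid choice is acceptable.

Let ϵ > 0 be given. We want δ > 0 such that 0 < |u − 20| < δ implies |√u − √20| < ϵ.
Multiplying by the conjugate, |√u − √20| = |u − 20|/(√u + √20).
Restrict δ ≤ 20 so that |u − 20| < 20 forces u > 0, and then √u + √20 > √20.
Hence |√u − √20| < |u − 20|/√20, which is < ϵ once |u − 20| < √20·ϵ.
Take δ = min(20, √20·ϵ). If 0 < |u − 20| < δ then u > 0 and |√u − √20| < |u − 20|/√20 < ϵ.

δ = min(20, √20·ϵ)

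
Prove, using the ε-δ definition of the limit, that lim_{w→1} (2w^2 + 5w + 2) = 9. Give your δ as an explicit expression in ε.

Suppose ε > 0. We want δ > 0 such that 0 < |w − 1| < δ implies |(2w^2 + 5w + 2) − 9| < ε.
(2w^2 + 5w + 2) − 9 = 2w^2 + 5w - 7 = (w − 1)(2w + 7).
So |(2w^2 + 5w + 2) − 9| = |w − 1|·|2w + 7|.
Require δ ≤ 1. Then |w − 1| < 1 gives |w| < 2, and by the triangle inequality |2w + 7| ≤ 2·2 + 7 = 11.
Hence |(2w^2 + 5w + 2) − 9| ≤ 11|w − 1| < ε provided |w − 1| < ε/11.
Choosing δ = min(1, ε/11) ensures both conditions, hence |(2w^2 + 5w + 2) − 9| < ε.

δ = min(1, ε/11)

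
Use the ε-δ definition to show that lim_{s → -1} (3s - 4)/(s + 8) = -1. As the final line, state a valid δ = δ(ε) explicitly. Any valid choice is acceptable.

Let ε > 0. We want δ > 0 with 0 < |s + 1| < δ ⇒ |(3s - 4)/(s + 8) + 1| < ε.
Combining over a common denominator, (3s - 4)/(s + 8) + 1 = [(3s - 4)·7 − (-7)·(s + 8)] / [7·(s + 8)] = 28(s + 1) / (7(s + 8)).
So |(3s - 4)/(s + 8) + 1| = 28|s + 1| / (7·|s + 8|).
Restrict δ ≤ 7/2. Then |s + 1| < 7/2 gives |s + 8| = |(s + 1) + 7| ≥ 7 − 7/2 = 7/2.
Hence |(3s - 4)/(s + 8) + 1| < 28|s + 1|/(7·(7/2)) = (8/7)|s + 1|, which is < ε once |s + 1| < (7/8)ε.
Take δ = min(7/2, (7/8)ε). Then 0 < |s + 1| < δ forces both bounds, so |(3s - 4)/(s + 8) + 1| < ε.

δ = min(7/2, (7/8)ε)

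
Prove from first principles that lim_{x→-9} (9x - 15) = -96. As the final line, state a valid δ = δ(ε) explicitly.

δ = ε/9

Let ε > 0 be given. We need δ > 0 so that 0 < |x + 9| < δ implies |(9x - 15) + 96| < ε.
|(9x - 15) + 96| = |9x + 81| = 9|x + 9|.
So 9|x + 9| < ε exactly when |x + 9| < ε/9.
Take δ = ε/9. If 0 < |x + 9| < δ then |(9x - 15) + 96| = 9|x + 9| < 9·(ε/9) = ε.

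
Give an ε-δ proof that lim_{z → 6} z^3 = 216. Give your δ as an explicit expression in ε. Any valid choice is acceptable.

δ = min(1, ε/127)

Let ε > 0 be given. We seek δ > 0 with 0 < |z − 6| < δ ⇒ |z^3 − 216| < ε.
Factor: z^3 − 216 = (z − 6)(z^2 + 6z + 36), so |z^3 − 216| = |z − 6|·|z^2 + 6z + 36|.
Impose δ ≤ 1 so that |z| < 7; then |z^2 + 6z + 36| ≤ 127.
Hence |z^3 − 216| ≤ 127|z − 6|, which is < ε once |z − 6| < ε/127.
Take δ = min(1, ε/127). If 0 < |z − 6| < δ then both bounds hold and |z^3 − 216| ≤ 127|z − 6| < 127·(ε/127) = ε.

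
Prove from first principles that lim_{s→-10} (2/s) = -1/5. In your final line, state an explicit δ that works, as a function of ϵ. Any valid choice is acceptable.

δ = min(5, 25ϵ)

Let ϵ > 0 be given. We seek δ > 0 such that 0 < |s + 10| < δ implies |2/s + 1/5| < ϵ.
|2/s + 1/5| = 2·|-10 − s|/(10·|s|) = 2|s + 10|/(10|s|).
Require δ ≤ 5 so that |s| > 10 − 5 = 5, hence 10|s| > 50.
Then |2/s + 1/5| < 2|s + 10|/50, which is < ϵ when |s + 10| < 25ϵ.
Take δ = min(5, 25ϵ). Then 0 < |s + 10| < δ gives both |s + 10| < 5 and |s + 10| < 25ϵ, so |2/s + 1/5| < ϵ.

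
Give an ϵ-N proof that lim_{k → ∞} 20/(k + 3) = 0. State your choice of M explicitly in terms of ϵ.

Suppose ϵ > 0. For k ≥ 1, |20/(k + 3) − 0| = 20/(k + 3) ≤ 20/k.
We need 20/k < ϵ, i.e. k > 20/ϵ.
Take M = 20/ϵ. If k > M then |20/(k + 3)| ≤ 20/k < ϵ.

M = 20/ϵ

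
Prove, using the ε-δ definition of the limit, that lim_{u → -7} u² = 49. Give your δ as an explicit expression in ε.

δ = min(1, ε/15)

Suppose ε > 0. We seek δ > 0 with 0 < |u + 7| < δ ⇒ |u² − 49| < ε.
Factor: u² − 49 = (u + 7)(u - 7), so |u² − 49| = |u + 7|·|u - 7|.
Impose δ ≤ 1 so that |u| < 8; then |u - 7| ≤ 15.
Hence |u² − 49| ≤ 15|u + 7|, which is < ε once |u + 7| < ε/15.
Take δ = min(1, ε/15). If 0 < |u + 7| < δ then both bounds hold and |u² − 49| ≤ 15|u + 7| < 15·(ε/15) = ε.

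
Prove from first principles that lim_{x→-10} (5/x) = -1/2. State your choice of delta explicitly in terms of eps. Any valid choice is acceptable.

delta = min(5, 10eps)

Let eps > 0. We seek delta > 0 such that 0 < |x + 10| < delta implies |5/x + 1/2| < eps.
|5/x + 1/2| = 5·|-10 − x|/(10·|x|) = 5|x + 10|/(10|x|).
Require delta ≤ 5 so that |x| > 10 − 5 = 5, hence 10|x| > 50.
Then |5/x + 1/2| < 5|x + 10|/50, which is < eps when |x + 10| < 10eps.
Take delta = min(5, 10eps). Then 0 < |x + 10| < delta gives both |x + 10| < 5 and |x + 10| < 10eps, so |5/x + 1/2| < eps.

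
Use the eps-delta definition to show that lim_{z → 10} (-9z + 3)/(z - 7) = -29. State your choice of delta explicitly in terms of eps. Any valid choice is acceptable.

delta = min(3/2, (3/40)eps)

Let eps > 0. We want delta > 0 with 0 < |z − 10| < delta ⇒ |(-9z + 3)/(z - 7) + 29| < eps.
Combining over a common denominator, (-9z + 3)/(z - 7) + 29 = [(-9z + 3)·3 − (-87)·(z - 7)] / [3·(z - 7)] = 60(z − 10) / (3(z - 7)).
So |(-9z + 3)/(z - 7) + 29| = 60|z − 10| / (3·|z − 7|).
Restrict delta ≤ 3/2. Then |z − 10| < 3/2 gives |z − 7| = |(z − 10) + 3| ≥ 3 − 3/2 = 3/2.
Hence |(-9z + 3)/(z - 7) + 29| < 60|z − 10|/(3·(3/2)) = (40/3)|z − 10|, which is < eps once |z − 10| < (3/40)eps.
Take delta = min(3/2, (3/40)eps). Then 0 < |z − 10| < delta forces both bounds, so |(-9z + 3)/(z - 7) + 29| < eps.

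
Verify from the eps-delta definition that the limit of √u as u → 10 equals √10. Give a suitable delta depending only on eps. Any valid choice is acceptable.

Let eps > 0 be given. We want delta > 0 such that 0 < |u − 10| < delta implies |√u − √10| < eps.
Multiplying by the conjugate, |√u − √10| = |u − 10|/(√u + √10).
Restrict delta ≤ 10 so that |u − 10| < 10 forces u > 0, and then √u + √10 > √10.
Hence |√u − √10| < |u − 10|/√10, which is < eps once |u − 10| < √10·eps.
Take delta = min(10, √10·eps). If 0 < |u − 10| < delta then u > 0 and |√u − √10| < |u − 10|/√10 < eps.

delta = min(10, √10·eps)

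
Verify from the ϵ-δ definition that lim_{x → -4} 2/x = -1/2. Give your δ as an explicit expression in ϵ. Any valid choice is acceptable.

δ = min(2, 4ϵ)

Let ϵ > 0. We seek δ > 0 such that 0 < |x + 4| < δ implies |2/x + 1/2| < ϵ.
|2/x + 1/2| = 2·|-4 − x|/(4·|x|) = 2|x + 4|/(4|x|).
Restrict δ ≤ 2. Then |x + 4| < 2 gives |x| > 2, so 4|x| > 8.
Then |2/x + 1/2| < 2|x + 4|/8, which is < ϵ when |x + 4| < 4ϵ.
Take δ = min(2, 4ϵ). Then 0 < |x + 4| < δ gives both |x + 4| < 2 and |x + 4| < 4ϵ, so |2/x + 1/2| < ϵ.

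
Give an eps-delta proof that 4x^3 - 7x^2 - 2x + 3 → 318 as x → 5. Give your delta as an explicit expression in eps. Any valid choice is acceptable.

delta = min(1, eps/285)

Let eps > 0 be given. We want delta > 0 such that 0 < |x − 5| < delta implies |(4x^3 - 7x^2 - 2x + 3) − 318| < eps.
(4x^3 - 7x^2 - 2x + 3) − 318 = 4x^3 - 7x^2 - 2x - 315 = (x − 5)(4x^2 + 13x + 63).
So |(4x^3 - 7x^2 - 2x + 3) − 318| = |x − 5|·|4x^2 + 13x + 63|.
Assume first that |x − 5| < 1, so |x| < 6. Then |4x^2 + 13x + 63| ≤ 4·6^2 + 13·6 + 63 = 285.
Hence |(4x^3 - 7x^2 - 2x + 3) − 318| ≤ 285|x − 5| < eps provided |x − 5| < eps/285.
Choosing delta = min(1, eps/285) ensures both conditions, hence |(4x^3 - 7x^2 - 2x + 3) − 318| < eps.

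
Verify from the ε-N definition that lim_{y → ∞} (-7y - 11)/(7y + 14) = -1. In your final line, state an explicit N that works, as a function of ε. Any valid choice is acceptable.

N = (3/7)/ε

Let ε > 0 be given. We seek N > 0 such that y > N implies |(-7y - 11)/(7y + 14) + 1| < ε.
(-7y - 11)/(7y + 14) + 1 = (7(-7y - 11) − (-7)(7y + 14)) / (7(7y + 14)) = 21/(7(7y + 14)).
For y > 0 we have 7y + 14 > 7y, so |(-7y - 11)/(7y + 14) + 1| = 21/(7(7y + 14)) < 21/(7·7y) = (3/7)/y.
Thus |(-7y - 11)/(7y + 14) + 1| < ε whenever y > (3/7)/ε.
Take N = (3/7)/ε. If y > N then |(-7y - 11)/(7y + 14) + 1| < (3/7)/y < ε.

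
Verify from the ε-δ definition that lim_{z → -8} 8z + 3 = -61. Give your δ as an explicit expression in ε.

δ = ε/8

Fix ε > 0. We need δ > 0 so that 0 < |z + 8| < δ implies |(8z + 3) + 61| < ε.
|(8z + 3) + 61| = |8z + 64| = 8|z + 8|.
Thus it suffices that |z + 8| < ε/8.
Take δ = ε/8. If 0 < |z + 8| < δ then |(8z + 3) + 61| = 8|z + 8| < 8·(ε/8) = ε.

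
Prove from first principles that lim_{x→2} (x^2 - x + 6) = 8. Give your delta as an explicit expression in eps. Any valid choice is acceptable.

Let eps > 0 be given. We want delta > 0 such that 0 < |x − 2| < delta implies |(x^2 - x + 6) − 8| < eps.
(x^2 - x + 6) − 8 = x^2 - x - 2 = (x − 2)(x + 1).
So |(x^2 - x + 6) − 8| = |x − 2|·|x + 1|.
Assume first that |x − 2| < 1, so |x| < 3. Then |x + 1| ≤ 3 + 1 = 4.
Hence |(x^2 - x + 6) − 8| ≤ 4|x − 2| < eps provided |x − 2| < eps/4.
Take delta = min(1, eps/4). Then 0 < |x − 2| < delta gives both |x − 2| < 1 and |x − 2| < eps/4, so |(x^2 - x + 6) − 8| < eps.

delta = min(1, eps/4)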